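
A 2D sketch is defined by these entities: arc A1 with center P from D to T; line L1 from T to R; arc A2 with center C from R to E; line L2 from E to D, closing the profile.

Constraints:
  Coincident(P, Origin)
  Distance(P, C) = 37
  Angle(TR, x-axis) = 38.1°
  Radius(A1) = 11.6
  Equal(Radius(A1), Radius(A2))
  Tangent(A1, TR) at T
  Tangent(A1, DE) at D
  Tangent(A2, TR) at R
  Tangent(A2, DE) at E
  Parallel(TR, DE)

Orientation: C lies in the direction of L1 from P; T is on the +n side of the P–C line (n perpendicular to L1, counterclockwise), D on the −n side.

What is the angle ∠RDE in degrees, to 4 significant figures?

32.09°

The slot axis is L1's direction at 38.1°, so u = (cos 38.1°, sin 38.1°) = (0.7869, 0.6170) and n = (−sin 38.1°, cos 38.1°) = (-0.6170, 0.7869). P is at the origin and C lies 37.0 along u from P, so C = 37.0·u = (29.12, 22.83). Tangency of A1 to both parallel lines with radius 11.6 puts T and D at P ± 11.6·n: T = (-7.158, 9.128), D = (7.158, -9.128). Equal radii place R and E the same way about C: R = C + 11.6·n = (21.96, 31.96), E = C − 11.6·n = (36.27, 13.70). Then cos ∠RDE = DR·DE / (|DR||DE|), giving 32.09°.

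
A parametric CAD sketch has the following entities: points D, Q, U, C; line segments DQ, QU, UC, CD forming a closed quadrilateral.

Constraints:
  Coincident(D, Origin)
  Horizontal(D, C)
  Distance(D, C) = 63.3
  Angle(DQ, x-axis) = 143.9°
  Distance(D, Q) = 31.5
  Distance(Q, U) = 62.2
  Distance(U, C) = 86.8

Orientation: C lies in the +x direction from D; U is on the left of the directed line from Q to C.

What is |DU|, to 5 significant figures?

69.950

Checks: |QU| = 62.20 ✓; |UC| = 86.80 ✓.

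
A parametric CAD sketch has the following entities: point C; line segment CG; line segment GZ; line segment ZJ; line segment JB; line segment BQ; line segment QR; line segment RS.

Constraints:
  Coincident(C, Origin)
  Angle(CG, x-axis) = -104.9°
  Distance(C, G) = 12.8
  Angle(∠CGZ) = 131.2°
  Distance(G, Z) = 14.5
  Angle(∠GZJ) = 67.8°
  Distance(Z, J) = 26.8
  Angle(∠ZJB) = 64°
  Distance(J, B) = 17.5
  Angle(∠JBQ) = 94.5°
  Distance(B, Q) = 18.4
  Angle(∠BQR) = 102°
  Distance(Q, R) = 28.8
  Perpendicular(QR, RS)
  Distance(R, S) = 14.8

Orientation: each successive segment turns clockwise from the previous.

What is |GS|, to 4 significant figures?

34.30

∠BQR = 102.0° gives QR at 174.6° from the x-axis; with |QR| = 28.8, R = (-36.14, -13.44). QR ⟂ RS, so RS runs at 84.60°; with |RS| = 14.8, S = (-34.75, 1.297). Then |GS| = |S − G| = 34.30.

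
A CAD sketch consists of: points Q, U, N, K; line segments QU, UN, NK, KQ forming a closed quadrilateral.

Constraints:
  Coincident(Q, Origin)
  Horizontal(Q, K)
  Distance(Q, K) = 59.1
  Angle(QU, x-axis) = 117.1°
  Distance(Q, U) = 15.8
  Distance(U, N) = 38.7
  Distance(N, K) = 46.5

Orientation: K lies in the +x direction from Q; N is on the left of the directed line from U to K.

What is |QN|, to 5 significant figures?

42.415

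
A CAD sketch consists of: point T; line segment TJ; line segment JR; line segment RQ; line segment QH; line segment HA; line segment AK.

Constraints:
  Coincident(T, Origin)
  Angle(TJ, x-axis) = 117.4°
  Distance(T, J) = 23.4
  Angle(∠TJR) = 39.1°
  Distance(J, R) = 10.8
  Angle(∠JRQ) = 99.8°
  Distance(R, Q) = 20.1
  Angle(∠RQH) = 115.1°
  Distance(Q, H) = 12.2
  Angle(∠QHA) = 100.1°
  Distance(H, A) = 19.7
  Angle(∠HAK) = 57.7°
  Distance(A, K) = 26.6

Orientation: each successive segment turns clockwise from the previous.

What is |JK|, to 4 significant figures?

17.68

T is at the origin; TJ runs at 117.4° with length 23.4, so J = (-10.77, 20.77). ∠TJR = 39.1° gives JR at -23.50° from the x-axis; with |JR| = 10.8, R = (-0.8644, 16.47). ∠JRQ = 99.8° gives RQ at -103.7° from the x-axis; with |RQ| = 20.1, Q = (-5.625, -3.060). ∠RQH = 115.1° gives QH at -168.6° from the x-axis; with |QH| = 12.2, H = (-17.58, -5.471). ∠QHA = 100.1° gives HA at 111.5° from the x-axis; with |HA| = 19.7, A = (-24.80, 12.86). ∠HAK = 57.7° gives AK at -10.80° from the x-axis; with |AK| = 26.6, K = (1.325, 7.874). Then |JK| = |K − J| = 17.68.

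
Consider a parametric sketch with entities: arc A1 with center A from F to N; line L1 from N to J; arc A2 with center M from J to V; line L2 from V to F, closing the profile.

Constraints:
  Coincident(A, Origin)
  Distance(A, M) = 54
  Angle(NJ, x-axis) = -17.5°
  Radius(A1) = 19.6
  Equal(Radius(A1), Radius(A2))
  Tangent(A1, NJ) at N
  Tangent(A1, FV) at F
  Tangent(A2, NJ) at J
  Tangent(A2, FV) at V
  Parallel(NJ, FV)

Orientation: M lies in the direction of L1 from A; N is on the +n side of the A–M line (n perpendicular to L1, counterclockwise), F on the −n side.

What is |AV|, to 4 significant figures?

57.45

Tangency of A1 to both parallel lines with radius 19.6 puts N and F at A ± 19.6·n: N = (5.894, 18.69), F = (-5.894, -18.69). Equal radii place J and V the same way about M: J = M + 19.6·n = (57.39, 2.455), V = M − 19.6·n = (45.61, -34.93). Then |AV| = |V − A| = 57.45.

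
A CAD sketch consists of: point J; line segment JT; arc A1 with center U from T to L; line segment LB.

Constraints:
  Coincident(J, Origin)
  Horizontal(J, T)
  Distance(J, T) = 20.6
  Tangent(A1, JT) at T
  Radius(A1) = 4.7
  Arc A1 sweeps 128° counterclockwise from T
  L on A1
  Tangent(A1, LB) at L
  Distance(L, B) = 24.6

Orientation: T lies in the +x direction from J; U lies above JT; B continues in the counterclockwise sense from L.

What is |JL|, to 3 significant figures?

25.5

J is at the origin; J and T share the same y with |JT| = 20.6 and T on the +x side, so T = (20.6, 0.00). The tangent condition forces UT to be normal to JT, so U = T + (0, 4.7) = (20.6, 4.70). On A1, T sits at bearing -90° from U; a 128° counterclockwise sweep puts L at bearing 38°, so L = U + 4.7·(cos 38°, sin 38°) = (24.3, 7.59). Then |JL| = |L − J| = 25.5.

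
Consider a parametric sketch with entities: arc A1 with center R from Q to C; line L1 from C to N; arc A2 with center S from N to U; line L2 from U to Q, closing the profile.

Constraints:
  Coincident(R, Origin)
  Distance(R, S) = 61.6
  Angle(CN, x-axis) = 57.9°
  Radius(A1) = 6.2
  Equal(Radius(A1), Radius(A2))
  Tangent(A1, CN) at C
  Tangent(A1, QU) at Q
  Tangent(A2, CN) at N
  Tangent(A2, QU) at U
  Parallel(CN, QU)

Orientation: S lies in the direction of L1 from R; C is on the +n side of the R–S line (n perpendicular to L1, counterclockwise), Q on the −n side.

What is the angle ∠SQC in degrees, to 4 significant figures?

84.25°

R is at the origin and S lies 61.6 along u from R, so S = 61.6·u = (32.73, 52.18). Tangency of A1 to both parallel lines with radius 6.2 puts C and Q at R ± 6.2·n: C = (-5.252, 3.295), Q = (5.252, -3.295). Then cos ∠SQC = QS·QC / (|QS||QC|), giving 84.25°.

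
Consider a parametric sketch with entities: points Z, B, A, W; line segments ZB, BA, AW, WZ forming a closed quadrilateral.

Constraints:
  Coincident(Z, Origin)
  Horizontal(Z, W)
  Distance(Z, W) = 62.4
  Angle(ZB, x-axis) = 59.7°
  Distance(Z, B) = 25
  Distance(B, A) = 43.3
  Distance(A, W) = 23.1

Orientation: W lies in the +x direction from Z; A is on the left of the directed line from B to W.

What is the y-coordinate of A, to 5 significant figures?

22.169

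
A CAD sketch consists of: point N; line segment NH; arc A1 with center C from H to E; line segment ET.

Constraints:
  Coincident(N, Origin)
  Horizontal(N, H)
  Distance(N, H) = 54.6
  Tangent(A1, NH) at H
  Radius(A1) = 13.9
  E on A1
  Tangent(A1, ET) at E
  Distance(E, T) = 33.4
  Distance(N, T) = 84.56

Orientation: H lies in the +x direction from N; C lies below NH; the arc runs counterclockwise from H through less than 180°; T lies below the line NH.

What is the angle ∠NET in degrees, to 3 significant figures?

167°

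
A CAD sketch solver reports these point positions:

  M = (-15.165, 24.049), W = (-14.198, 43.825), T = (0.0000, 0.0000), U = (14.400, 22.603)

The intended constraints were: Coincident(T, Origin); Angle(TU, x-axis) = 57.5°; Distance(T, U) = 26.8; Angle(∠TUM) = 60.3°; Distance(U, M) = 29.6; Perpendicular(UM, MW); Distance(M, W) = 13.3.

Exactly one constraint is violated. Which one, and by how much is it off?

Distance(M, W) = 13.3 — off by 6.50.

T = (0.00, 0.00) ✓; TU at 57.50° ✓; |TU| = 26.80 ✓; ∠TUM = 60.30° ✓; |UM| = 29.60 ✓; ∠(UM, MW) = 90.00° ✓; |MW| = 19.80 ✗.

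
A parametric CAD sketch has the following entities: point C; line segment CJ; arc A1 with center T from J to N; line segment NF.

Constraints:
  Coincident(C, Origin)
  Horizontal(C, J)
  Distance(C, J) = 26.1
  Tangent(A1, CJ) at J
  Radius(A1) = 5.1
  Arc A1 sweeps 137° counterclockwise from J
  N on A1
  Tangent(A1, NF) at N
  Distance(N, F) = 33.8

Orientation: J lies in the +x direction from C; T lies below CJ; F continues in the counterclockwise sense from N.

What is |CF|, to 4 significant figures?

57.08

C is at the origin; CJ is horizontal with |CJ| = 26.1 and J on the +x side, so J = (26.10, 0.000). The tangent condition forces TJ to be normal to CJ, so T = J + (0, -5.1) = (26.10, -5.100). On A1, J sits at bearing 90° from T; a 137° counterclockwise sweep puts N at bearing 227°, so N = T + 5.1·(cos 227°, sin 227°) = (22.62, -8.830). Since A1 is tangent to NF there, TN ⟂ NF, so NF runs along (−sin 227°, cos 227°); with |NF| = 33.8, F = (47.34, -31.88). Then |CF| = |F − C| = 57.08.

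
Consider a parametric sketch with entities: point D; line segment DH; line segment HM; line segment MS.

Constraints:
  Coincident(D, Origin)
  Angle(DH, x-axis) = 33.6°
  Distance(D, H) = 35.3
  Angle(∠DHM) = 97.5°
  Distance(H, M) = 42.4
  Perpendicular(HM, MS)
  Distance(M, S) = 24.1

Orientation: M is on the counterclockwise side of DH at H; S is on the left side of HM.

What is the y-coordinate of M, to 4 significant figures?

57.61

D is at the origin; DH runs at 33.6° with length 35.3, so H = 35.3·(cos 33.6°, sin 33.6°) = (29.40, 19.53). ∠DHM = 97.5°, so HM runs at 33.6° + (180° − 97.5°) = 116.1° from the x-axis; with |HM| = 42.4, M = H + 42.4·(cos 116.1°, sin 116.1°) = (10.75, 57.61). So M.y = 57.61.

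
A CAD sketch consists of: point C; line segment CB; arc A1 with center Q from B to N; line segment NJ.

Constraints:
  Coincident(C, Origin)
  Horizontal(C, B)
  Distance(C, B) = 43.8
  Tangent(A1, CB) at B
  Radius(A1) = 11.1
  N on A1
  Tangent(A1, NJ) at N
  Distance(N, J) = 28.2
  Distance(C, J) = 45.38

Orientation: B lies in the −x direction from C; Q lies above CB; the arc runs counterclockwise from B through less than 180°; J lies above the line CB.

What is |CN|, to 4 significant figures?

34.10

C is at the origin; CB is horizontal with |CB| = 43.8 and B on the −x side, so B = (-43.80, 0.000). The tangent condition forces QB to be normal to CB, so Q = B + (0, 11.1) = (-43.80, 11.10). Since QN ⟂ NJ (tangency), |QJ| = √(11.1² + 28.2²) = 30.31 regardless of where N sits on A1. So J lies on both circle(C, 45.38) and circle(Q, 30.31); the above-CB intersection is J = (-27.11, 36.39). N is the foot of the tangent from J: N = (-32.94, 8.804).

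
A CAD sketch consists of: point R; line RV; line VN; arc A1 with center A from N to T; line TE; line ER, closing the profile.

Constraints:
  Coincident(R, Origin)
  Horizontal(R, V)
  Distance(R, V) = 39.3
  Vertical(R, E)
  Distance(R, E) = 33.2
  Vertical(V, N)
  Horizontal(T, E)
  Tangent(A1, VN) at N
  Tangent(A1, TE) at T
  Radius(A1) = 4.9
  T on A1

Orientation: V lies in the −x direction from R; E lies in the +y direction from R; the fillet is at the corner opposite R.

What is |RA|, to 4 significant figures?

44.54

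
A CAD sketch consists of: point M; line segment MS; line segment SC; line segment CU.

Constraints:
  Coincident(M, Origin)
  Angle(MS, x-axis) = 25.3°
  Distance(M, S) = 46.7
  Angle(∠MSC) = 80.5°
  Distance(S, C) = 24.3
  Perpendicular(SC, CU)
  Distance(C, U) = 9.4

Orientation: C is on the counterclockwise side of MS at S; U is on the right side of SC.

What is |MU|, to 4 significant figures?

57.89

M is at the origin; MS runs at 25.3° with length 46.7, so S = 46.7·(cos 25.3°, sin 25.3°) = (42.22, 19.96). ∠MSC = 80.5°, so SC runs at 25.3° + (180° − 80.5°) = 124.8° from the x-axis; with |SC| = 24.3, C = S + 24.3·(cos 124.8°, sin 124.8°) = (28.35, 39.91). SC ⟂ CU; with |CU| = 9.4 on the right of SC, U = C + 9.4·(0.8211, 0.5707) = (36.07, 45.28). Then |MU| = |U − M| = 57.89.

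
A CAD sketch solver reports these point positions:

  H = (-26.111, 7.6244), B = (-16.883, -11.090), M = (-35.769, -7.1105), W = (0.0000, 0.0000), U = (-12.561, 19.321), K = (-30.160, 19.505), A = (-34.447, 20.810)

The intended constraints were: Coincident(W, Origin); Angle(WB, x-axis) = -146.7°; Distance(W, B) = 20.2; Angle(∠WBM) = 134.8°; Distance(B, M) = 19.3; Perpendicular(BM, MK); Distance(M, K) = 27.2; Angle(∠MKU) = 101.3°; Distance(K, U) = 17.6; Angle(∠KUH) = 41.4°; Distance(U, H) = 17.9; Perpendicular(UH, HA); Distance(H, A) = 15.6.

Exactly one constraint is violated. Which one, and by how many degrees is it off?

Perpendicular(UH, HA) — off by 8.50°.

W = (0.00, 0.00) ✓; WB at -146.7° ✓; |WB| = 20.20 ✓; ∠WBM = 134.8° ✓; |BM| = 19.30 ✓; ∠(BM, MK) = 90.00° ✓; |MK| = 27.20 ✓; ∠MKU = 101.3° ✓; |KU| = 17.60 ✓; ∠KUH = 41.40° ✓; |UH| = 17.90 ✓; ∠(UH, HA) = 98.50° ✗; |HA| = 15.60 ✓.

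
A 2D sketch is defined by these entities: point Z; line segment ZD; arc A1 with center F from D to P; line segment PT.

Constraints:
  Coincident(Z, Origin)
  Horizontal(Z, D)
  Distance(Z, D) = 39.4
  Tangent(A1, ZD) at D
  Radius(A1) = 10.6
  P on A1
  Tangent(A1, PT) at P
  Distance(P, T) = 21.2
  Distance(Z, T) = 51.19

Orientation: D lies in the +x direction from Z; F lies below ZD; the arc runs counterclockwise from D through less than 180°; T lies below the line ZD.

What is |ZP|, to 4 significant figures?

33.14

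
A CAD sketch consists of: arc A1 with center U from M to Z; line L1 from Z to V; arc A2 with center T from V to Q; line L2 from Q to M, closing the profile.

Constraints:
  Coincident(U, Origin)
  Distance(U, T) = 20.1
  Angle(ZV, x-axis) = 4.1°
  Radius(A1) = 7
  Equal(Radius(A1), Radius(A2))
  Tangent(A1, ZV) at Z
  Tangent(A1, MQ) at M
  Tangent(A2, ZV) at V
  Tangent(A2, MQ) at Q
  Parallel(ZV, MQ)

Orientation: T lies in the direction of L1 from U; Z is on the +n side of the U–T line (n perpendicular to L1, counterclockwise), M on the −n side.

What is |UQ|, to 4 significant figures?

21.28

The slot axis is L1's direction at 4.1°, so u = (cos 4.1°, sin 4.1°) = (0.9974, 0.07150) and n = (−sin 4.1°, cos 4.1°) = (-0.07150, 0.9974). U is at the origin and T lies 20.1 along u from U, so T = 20.1·u = (20.05, 1.437). Tangency of A1 to both parallel lines with radius 7.0 puts Z and M at U ± 7.0·n: Z = (-0.5005, 6.982), M = (0.5005, -6.982). Equal radii place V and Q the same way about T: V = T + 7.0·n = (19.55, 8.419), Q = T − 7.0·n = (20.55, -5.545). Then |UQ| = |Q − U| = 21.28.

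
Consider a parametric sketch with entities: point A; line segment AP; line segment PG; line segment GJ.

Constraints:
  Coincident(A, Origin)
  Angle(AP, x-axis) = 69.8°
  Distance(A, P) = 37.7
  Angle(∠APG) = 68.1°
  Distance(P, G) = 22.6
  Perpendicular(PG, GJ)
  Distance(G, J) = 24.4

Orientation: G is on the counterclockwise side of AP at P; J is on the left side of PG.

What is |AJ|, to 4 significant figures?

13.60

A is at the origin; AP runs at 69.8° with length 37.7, so P = 37.7·(cos 69.8°, sin 69.8°) = (13.02, 35.38). ∠APG = 68.1°, so PG runs at 69.8° + (180° − 68.1°) = 181.7° from the x-axis; with |PG| = 22.6, G = P + 22.6·(cos 181.7°, sin 181.7°) = (-9.572, 34.71). PG ⟂ GJ; with |GJ| = 24.4 on the left of PG, J = G + 24.4·(0.02967, -0.9996) = (-8.848, 10.32). Then |AJ| = |J − A| = 13.60.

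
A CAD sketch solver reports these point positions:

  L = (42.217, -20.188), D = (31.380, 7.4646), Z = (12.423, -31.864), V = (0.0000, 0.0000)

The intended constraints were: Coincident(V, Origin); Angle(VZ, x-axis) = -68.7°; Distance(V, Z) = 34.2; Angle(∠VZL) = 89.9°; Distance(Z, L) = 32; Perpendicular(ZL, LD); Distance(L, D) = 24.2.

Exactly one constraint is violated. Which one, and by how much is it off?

Distance(L, D) = 24.2 — off by 5.50.

V = (0.00, 0.00) ✓; VZ at -68.70° ✓; |VZ| = 34.20 ✓; ∠VZL = 89.90° ✓; |ZL| = 32.00 ✓; ∠(ZL, LD) = 90.00° ✓; |LD| = 29.70 ✗.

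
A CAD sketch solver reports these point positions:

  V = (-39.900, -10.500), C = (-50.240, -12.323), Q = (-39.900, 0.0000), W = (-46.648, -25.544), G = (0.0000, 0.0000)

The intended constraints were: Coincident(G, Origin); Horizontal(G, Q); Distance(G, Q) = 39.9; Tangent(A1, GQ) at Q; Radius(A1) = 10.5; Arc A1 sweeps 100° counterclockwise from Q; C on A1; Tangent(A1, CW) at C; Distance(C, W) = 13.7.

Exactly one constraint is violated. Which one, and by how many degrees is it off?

Tangent(A1, CW) at C — off by 5.20°.

G = (0.00, 0.00) ✓; G.y = 0.00, Q.y = 0.00 ✓; |GQ| = 39.90 ✓; ∠(VQ, QG) = 90.00° ✓; |VQ| = 10.50 ✓; bearing(V→C) − bearing(V→Q) = 100.0° ✓; |VC| = 10.50 ✓; ∠(VC, CW) = 84.80° ✗; |CW| = 13.70 ✓.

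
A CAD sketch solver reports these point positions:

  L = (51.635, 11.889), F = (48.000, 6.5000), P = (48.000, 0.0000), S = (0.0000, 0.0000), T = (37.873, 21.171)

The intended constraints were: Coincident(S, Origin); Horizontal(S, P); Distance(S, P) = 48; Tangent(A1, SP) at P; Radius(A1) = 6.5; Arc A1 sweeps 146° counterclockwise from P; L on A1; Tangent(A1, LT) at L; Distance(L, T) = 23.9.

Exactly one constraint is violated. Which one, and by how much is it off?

Distance(L, T) = 23.9 — off by 7.30.

S = (0.00, 0.00) ✓; S.y = 0.00, P.y = 0.00 ✓; |SP| = 48.00 ✓; ∠(FP, PS) = 90.00° ✓; |FP| = 6.500 ✓; bearing(F→L) − bearing(F→P) = 146.0° ✓; |FL| = 6.500 ✓; ∠(FL, LT) = 90.00° ✓; |LT| = 16.60 ✗.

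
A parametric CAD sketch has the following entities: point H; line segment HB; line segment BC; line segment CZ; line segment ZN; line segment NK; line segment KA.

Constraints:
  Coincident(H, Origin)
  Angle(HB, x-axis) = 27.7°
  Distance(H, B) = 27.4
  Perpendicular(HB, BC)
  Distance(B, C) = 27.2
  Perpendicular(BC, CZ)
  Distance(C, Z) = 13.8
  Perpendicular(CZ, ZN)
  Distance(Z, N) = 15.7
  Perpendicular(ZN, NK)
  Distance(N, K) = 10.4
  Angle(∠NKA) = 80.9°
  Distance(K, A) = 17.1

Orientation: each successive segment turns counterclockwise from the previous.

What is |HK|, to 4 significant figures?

26.61

H is at the origin; HB runs at 27.7° with length 27.4, so B = (24.26, 12.74). The perpendicularity gives BC at right angles to HB, so BC runs at 117.7°; with |BC| = 27.2, C = (11.62, 36.82). BC is perpendicular to CZ, so CZ runs at -152.3°; with |CZ| = 13.8, Z = (-0.6024, 30.40). CZ is perpendicular to ZN, so ZN runs at -62.30°; with |ZN| = 15.7, N = (6.696, 16.50). The perpendicularity gives NK at right angles to ZN, so NK runs at 27.70°; with |NK| = 10.4, K = (15.90, 21.34). Then |HK| = |K − H| = 26.61.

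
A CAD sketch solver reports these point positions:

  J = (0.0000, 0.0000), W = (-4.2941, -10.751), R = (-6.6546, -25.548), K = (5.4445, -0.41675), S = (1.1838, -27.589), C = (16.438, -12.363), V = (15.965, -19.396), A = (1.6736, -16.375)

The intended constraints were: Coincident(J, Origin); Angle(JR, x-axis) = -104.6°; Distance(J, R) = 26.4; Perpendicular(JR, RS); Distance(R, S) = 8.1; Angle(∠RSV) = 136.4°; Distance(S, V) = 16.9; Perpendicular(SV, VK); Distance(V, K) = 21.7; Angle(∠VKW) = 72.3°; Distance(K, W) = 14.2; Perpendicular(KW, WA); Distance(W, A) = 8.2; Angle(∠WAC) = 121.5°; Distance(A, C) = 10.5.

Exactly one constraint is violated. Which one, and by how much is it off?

Distance(A, C) = 10.5 — off by 4.80.

J = (0.00, 0.00) ✓; JR at -104.6° ✓; |JR| = 26.40 ✓; ∠(JR, RS) = 90.00° ✓; |RS| = 8.100 ✓; ∠RSV = 136.4° ✓; |SV| = 16.90 ✓; ∠(SV, VK) = 90.00° ✓; |VK| = 21.70 ✓; ∠VKW = 72.30° ✓; |KW| = 14.20 ✓; ∠(KW, WA) = 90.00° ✓; |WA| = 8.200 ✓; ∠WAC = 121.5° ✓; |AC| = 15.30 ✗.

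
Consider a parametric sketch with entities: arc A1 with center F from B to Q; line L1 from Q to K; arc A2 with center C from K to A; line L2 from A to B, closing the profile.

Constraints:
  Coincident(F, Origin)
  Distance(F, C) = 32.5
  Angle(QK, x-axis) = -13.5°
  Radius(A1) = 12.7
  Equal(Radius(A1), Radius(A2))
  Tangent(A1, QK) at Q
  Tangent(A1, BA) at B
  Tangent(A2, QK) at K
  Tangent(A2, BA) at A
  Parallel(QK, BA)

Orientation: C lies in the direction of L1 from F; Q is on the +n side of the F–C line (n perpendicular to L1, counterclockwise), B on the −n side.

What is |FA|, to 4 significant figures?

34.89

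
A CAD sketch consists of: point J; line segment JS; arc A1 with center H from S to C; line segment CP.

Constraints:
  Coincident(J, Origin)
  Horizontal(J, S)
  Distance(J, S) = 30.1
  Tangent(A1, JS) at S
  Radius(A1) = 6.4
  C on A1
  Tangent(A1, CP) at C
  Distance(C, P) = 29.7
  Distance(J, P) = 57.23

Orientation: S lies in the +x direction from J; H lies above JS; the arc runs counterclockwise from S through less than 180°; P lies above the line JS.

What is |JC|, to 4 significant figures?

36.12

J is at the origin; J and S share the same y with |JS| = 30.1 and S on the +x side, so S = (30.10, 0.000). Since A1 is tangent to JS there, HS ⟂ JS, so H = S + (0, 6.4) = (30.10, 6.400). Since HC ⟂ CP (tangency), |HP| = √(6.4² + 29.7²) = 30.38 regardless of where C sits on A1. So P lies on both circle(J, 57.23) and circle(H, 30.38); the above-JS intersection is P = (48.26, 30.75). C is the foot of the tangent from P: C = (35.92, 3.740).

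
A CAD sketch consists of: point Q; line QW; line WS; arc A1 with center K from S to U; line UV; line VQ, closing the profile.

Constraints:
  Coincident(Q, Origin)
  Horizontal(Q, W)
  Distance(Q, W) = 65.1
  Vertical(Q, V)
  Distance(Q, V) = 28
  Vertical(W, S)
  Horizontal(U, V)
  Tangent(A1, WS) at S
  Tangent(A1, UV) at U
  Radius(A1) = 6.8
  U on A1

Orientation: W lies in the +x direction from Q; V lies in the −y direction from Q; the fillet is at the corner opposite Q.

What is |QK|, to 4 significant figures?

62.03

QV is vertical with |QV| = 28.0 and V on the −y side, so V = (0.000, -28.00). The virtual corner opposite Q is at (65.10, -28.00). Tangency of A1 to WS means the radius KS is perpendicular to WS and since A1 is tangent to UV there, KU ⟂ UV, with radius 6.8, so the center K sits 6.8 in from both sides at K = (58.30, -21.20). Then |QK| = |K − Q| = 62.03.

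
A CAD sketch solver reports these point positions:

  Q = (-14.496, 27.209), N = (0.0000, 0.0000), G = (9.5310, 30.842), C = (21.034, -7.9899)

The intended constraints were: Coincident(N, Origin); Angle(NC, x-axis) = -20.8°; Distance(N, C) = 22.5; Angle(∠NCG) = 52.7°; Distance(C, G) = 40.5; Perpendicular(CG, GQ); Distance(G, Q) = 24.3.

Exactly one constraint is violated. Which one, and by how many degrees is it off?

Perpendicular(CG, GQ) — off by 7.90°.

N = (0.00, 0.00) ✓; NC at -20.80° ✓; |NC| = 22.50 ✓; ∠NCG = 52.70° ✓; |CG| = 40.50 ✓; ∠(CG, GQ) = 82.10° ✗; |GQ| = 24.30 ✓.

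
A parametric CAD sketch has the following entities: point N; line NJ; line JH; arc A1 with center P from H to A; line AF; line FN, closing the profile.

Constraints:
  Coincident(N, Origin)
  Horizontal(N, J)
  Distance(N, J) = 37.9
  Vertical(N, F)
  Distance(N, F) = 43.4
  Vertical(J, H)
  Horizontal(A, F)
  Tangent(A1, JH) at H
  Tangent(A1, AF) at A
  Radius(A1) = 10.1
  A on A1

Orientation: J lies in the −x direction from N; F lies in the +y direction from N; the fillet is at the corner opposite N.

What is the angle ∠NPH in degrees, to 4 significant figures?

129.9°

N is at the origin; N and J share the same y with |NJ| = 37.9 and J on the −x side, so J = (-37.90, 0.000). N and F share the same x with |NF| = 43.4 and F on the +y side, so F = (0.000, 43.40). The virtual corner opposite N is at (-37.90, 43.40). Tangency of A1 to JH means the radius PH is perpendicular to JH and tangency of A1 to AF means the radius PA is perpendicular to AF, with radius 10.1, so the center P sits 10.1 in from both sides at P = (-27.80, 33.30). That places the tangent points at H = (-37.90, 33.30) on JH and A = (-27.80, 43.40) on AF. Then cos ∠NPH = PN·PH / (|PN||PH|), giving 129.9°.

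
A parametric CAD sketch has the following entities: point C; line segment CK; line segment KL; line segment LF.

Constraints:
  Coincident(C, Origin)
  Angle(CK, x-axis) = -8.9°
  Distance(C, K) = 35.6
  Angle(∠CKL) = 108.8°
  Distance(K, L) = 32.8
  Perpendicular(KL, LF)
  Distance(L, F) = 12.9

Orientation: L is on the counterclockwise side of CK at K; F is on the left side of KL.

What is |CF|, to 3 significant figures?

48.9

C is at the origin; CK runs at -8.9° with length 35.6, so K = 35.6·(cos -8.9°, sin -8.9°) = (35.2, -5.51). ∠CKL = 108.8°, so KL runs at -8.9° + (180° − 108.8°) = 62.3° from the x-axis; with |KL| = 32.8, L = K + 32.8·(cos 62.3°, sin 62.3°) = (50.4, 23.5). KL is perpendicular to LF; with |LF| = 12.9 on the left of KL, F = L + 12.9·(-0.885, 0.465) = (39.0, 29.5). Then |CF| = |F − C| = 48.9.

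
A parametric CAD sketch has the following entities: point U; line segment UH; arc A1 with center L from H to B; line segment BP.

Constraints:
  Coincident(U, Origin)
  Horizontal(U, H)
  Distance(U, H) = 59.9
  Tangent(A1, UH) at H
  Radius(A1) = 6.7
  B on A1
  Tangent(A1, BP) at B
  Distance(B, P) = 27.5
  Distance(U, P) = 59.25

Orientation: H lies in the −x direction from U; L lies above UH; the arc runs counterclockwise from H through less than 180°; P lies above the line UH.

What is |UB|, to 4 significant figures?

53.58

Checks: |LB| = 6.700 ✓; ∠(LB, BP) = 90.00° ✓; |BP| = 27.50 ✓; |UP| = 59.25 ✓.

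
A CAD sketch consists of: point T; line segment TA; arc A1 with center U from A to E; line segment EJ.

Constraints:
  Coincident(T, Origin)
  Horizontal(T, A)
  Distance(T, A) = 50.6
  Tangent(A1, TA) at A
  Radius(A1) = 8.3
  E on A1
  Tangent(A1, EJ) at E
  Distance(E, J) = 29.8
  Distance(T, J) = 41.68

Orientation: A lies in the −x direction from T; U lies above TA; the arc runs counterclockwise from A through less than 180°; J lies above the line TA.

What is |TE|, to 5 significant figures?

43.574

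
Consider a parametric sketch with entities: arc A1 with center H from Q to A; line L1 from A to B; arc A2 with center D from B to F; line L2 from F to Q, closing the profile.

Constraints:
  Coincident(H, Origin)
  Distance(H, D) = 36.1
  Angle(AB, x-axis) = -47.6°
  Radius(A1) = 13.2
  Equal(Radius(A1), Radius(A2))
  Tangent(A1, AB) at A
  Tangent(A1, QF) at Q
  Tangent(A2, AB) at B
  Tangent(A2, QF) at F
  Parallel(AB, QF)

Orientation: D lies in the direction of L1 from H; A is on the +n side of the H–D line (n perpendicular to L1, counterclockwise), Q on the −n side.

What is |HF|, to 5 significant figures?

38.438

The slot axis is L1's direction at -47.6°, so u = (cos -47.6°, sin -47.6°) = (0.67430, -0.73846) and n = (−sin -47.6°, cos -47.6°) = (0.73846, 0.67430). H is at the origin and D lies 36.1 along u from H, so D = 36.1·u = (24.342, -26.658). Tangency of A1 to both parallel lines with radius 13.2 puts A and Q at H ± 13.2·n: A = (9.7476, 8.9008), Q = (-9.7476, -8.9008). Equal radii place B and F the same way about D: B = D + 13.2·n = (34.090, -17.757), F = D − 13.2·n = (14.595, -35.559). Then |HF| = |F − H| = 38.438.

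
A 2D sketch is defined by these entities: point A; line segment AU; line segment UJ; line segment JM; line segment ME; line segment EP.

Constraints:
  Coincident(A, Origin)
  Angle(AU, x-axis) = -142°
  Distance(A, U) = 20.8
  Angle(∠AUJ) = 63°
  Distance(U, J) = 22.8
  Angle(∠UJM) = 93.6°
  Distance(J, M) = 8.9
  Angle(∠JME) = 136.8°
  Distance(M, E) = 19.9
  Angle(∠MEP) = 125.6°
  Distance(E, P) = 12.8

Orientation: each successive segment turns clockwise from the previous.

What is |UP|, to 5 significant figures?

23.417

A is at the origin; AU runs at -142.0° with length 20.8, so U = (-16.391, -12.806). ∠AUJ = 63.0° gives UJ at 101.00° from the x-axis; with |UJ| = 22.8, J = (-20.741, 9.5753). ∠UJM = 93.6° gives JM at 14.600° from the x-axis; with |JM| = 8.9, M = (-12.128, 11.819). ∠JME = 136.8° gives ME at -28.600° from the x-axis; with |ME| = 19.9, E = (5.3434, 2.2928). ∠MEP = 125.6° gives EP at -83.000° from the x-axis; with |EP| = 12.8, P = (6.9033, -10.412). Then |UP| = |P − U| = 23.417.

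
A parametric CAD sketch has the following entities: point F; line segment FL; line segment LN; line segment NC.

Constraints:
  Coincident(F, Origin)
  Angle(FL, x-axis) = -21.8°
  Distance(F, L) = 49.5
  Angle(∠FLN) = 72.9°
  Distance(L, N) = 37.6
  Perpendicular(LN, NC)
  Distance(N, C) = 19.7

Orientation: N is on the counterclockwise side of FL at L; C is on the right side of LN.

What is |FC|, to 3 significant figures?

70.9

F is at the origin; FL runs at -21.8° with length 49.5, so L = 49.5·(cos -21.8°, sin -21.8°) = (46.0, -18.4). ∠FLN = 72.9°, so LN runs at -21.8° + (180° − 72.9°) = 85.3° from the x-axis; with |LN| = 37.6, N = L + 37.6·(cos 85.3°, sin 85.3°) = (49.0, 19.1). The perpendicularity gives NC at right angles to LN; with |NC| = 19.7 on the right of LN, C = N + 19.7·(0.997, -0.0819) = (68.7, 17.5). Then |FC| = |C − F| = 70.9.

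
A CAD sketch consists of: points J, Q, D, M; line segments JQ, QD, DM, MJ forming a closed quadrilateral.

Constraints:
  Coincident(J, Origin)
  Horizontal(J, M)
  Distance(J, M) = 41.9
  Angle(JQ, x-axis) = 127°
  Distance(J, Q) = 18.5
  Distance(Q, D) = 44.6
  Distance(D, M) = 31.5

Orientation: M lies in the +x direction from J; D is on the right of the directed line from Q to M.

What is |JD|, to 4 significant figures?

26.13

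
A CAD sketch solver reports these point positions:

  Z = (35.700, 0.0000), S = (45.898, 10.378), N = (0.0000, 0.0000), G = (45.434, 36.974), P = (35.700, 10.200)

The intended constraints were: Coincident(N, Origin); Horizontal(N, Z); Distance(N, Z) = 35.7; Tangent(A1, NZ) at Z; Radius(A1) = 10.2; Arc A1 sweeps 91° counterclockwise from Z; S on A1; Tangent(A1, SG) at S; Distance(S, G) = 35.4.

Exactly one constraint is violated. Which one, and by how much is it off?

Distance(S, G) = 35.4 — off by 8.80.

N = (0.00, 0.00) ✓; N.y = 0.00, Z.y = 0.00 ✓; |NZ| = 35.70 ✓; ∠(PZ, ZN) = 90.00° ✓; |PZ| = 10.20 ✓; bearing(P→S) − bearing(P→Z) = 91.00° ✓; |PS| = 10.20 ✓; ∠(PS, SG) = 90.00° ✓; |SG| = 26.60 ✗.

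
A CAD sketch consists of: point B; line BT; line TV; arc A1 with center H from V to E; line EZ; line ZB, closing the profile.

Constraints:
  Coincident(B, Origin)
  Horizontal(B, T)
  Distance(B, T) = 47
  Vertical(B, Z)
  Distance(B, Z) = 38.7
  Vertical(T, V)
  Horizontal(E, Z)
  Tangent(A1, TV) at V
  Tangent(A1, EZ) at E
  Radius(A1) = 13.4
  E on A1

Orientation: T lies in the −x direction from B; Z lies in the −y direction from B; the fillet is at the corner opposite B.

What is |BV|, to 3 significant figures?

53.4

B is at the origin; B and T share the same y with |BT| = 47.0 and T on the −x side, so T = (-47.0, 0.00). BZ is vertical with |BZ| = 38.7 and Z on the −y side, so Z = (0.00, -38.7). The virtual corner opposite B is at (-47.0, -38.7). A1 meets TV tangentially, so HV is at right angles to TV and tangency of A1 to EZ means the radius HE is perpendicular to EZ, with radius 13.4, so the center H sits 13.4 in from both sides at H = (-33.6, -25.3). That places the tangent points at V = (-47.0, -25.3) on TV and E = (-33.6, -38.7) on EZ. Then |BV| = |V − B| = 53.4.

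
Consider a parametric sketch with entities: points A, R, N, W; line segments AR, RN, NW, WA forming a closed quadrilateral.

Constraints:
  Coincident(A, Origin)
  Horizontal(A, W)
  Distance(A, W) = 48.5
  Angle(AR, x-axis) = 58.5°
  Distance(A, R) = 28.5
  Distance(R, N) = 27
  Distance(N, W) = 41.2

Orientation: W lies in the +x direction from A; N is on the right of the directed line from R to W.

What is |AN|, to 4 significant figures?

7.509

Checks: |RN| = 27.00 ✓; |NW| = 41.20 ✓.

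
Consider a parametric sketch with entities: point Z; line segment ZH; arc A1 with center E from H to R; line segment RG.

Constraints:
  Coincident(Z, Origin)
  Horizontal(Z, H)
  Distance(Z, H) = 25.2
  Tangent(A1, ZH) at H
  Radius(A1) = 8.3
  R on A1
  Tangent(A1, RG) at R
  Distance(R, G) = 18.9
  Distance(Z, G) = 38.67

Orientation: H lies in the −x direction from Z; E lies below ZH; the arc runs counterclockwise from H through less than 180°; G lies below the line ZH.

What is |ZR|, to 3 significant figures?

34.8

Z is at the origin; Z and H share the same y with |ZH| = 25.2 and H on the −x side, so H = (-25.2, 0.00). The tangent condition forces EH to be normal to ZH, so E = H + (0, -8.3) = (-25.2, -8.30). Since ER ⟂ RG (tangency), |EG| = √(8.3² + 18.9²) = 20.6 regardless of where R sits on A1. So G lies on both circle(Z, 38.67) and circle(E, 20.6); the below-ZH intersection is G = (-25.7, -28.9). R is the foot of the tangent from G: R = (-32.9, -11.5).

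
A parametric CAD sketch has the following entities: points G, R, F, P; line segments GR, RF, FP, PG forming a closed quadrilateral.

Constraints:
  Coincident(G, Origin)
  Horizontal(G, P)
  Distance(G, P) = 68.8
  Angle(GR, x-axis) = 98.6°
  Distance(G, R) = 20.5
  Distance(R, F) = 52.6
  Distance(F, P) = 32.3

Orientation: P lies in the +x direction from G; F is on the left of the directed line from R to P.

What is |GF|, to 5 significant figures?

55.560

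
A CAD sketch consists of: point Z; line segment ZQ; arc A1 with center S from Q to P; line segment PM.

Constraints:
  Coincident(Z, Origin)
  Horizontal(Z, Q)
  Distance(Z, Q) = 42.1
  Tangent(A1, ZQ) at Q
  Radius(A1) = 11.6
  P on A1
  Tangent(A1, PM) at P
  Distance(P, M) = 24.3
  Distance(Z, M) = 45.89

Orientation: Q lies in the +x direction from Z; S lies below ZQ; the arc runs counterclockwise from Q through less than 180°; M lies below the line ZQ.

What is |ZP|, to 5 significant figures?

32.446

Checks: |SP| = 11.60 ✓; ∠(SP, PM) = 90.00° ✓; |PM| = 24.30 ✓; |ZM| = 45.89 ✓.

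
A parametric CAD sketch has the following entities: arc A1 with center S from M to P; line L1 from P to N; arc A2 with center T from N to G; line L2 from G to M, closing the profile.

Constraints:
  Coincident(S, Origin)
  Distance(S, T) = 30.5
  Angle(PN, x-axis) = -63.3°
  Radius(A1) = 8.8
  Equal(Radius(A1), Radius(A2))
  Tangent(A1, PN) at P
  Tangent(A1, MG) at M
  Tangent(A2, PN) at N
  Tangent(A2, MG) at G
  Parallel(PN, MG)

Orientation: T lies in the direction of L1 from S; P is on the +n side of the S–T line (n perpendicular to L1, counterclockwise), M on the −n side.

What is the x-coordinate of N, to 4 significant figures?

21.57

Tangency of A1 to both parallel lines with radius 8.8 puts P and M at S ± 8.8·n: P = (7.862, 3.954), M = (-7.862, -3.954). Equal radii place N and G the same way about T: N = T + 8.8·n = (21.57, -23.29), G = T − 8.8·n = (5.843, -31.20). So N.x = 21.57.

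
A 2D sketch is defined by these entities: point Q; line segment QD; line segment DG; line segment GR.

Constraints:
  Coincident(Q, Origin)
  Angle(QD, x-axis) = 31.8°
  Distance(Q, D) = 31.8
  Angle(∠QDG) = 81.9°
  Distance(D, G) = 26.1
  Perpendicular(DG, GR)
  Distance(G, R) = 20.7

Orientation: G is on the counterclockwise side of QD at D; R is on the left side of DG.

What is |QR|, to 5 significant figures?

24.159

Q is at the origin; QD runs at 31.8° with length 31.8, so D = 31.8·(cos 31.8°, sin 31.8°) = (27.027, 16.757). ∠QDG = 81.9°, so DG runs at 31.8° + (180° − 81.9°) = 129.90° from the x-axis; with |DG| = 26.1, G = D + 26.1·(cos 129.90°, sin 129.90°) = (10.285, 36.780). DG ⟂ GR; with |GR| = 20.7 on the left of DG, R = G + 20.7·(-0.76717, -0.64145) = (-5.5956, 23.502). Then |QR| = |R − Q| = 24.159.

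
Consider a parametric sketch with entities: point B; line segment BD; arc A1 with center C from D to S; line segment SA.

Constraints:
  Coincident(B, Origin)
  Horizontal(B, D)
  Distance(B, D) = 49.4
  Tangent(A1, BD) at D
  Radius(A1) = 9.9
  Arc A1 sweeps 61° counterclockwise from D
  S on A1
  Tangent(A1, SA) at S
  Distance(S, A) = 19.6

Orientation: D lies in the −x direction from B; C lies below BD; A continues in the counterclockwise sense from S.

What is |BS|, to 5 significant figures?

58.282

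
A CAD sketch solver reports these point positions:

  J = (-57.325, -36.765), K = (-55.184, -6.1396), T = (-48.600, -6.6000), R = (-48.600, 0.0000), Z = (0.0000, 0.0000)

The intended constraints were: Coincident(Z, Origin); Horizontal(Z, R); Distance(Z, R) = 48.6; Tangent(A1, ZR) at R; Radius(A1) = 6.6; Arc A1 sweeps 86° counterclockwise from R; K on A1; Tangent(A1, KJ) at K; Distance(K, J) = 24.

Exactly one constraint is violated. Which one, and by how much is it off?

Distance(K, J) = 24 — off by 6.70.

Z = (0.00, 0.00) ✓; Z.y = 0.00, R.y = 0.00 ✓; |ZR| = 48.60 ✓; ∠(TR, RZ) = 90.00° ✓; |TR| = 6.600 ✓; bearing(T→K) − bearing(T→R) = 86.00° ✓; |TK| = 6.600 ✓; ∠(TK, KJ) = 90.00° ✓; |KJ| = 30.70 ✗.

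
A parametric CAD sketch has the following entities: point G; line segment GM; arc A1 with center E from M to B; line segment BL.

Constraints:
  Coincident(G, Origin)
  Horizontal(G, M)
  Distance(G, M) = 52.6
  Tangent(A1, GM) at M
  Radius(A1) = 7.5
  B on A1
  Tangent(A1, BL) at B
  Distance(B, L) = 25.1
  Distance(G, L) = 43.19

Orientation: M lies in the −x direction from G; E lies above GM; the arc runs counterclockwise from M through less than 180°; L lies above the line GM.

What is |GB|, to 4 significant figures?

46.13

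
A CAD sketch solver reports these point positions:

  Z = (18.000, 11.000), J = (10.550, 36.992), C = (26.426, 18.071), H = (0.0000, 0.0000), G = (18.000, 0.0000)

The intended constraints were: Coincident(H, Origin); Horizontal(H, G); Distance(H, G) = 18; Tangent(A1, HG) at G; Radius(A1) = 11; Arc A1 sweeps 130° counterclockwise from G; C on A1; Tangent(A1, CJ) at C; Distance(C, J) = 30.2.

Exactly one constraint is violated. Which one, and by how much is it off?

Distance(C, J) = 30.2 — off by 5.50.

H = (0.00, 0.00) ✓; H.y = 0.00, G.y = 0.00 ✓; |HG| = 18.00 ✓; ∠(ZG, GH) = 90.00° ✓; |ZG| = 11.00 ✓; bearing(Z→C) − bearing(Z→G) = 130.0° ✓; |ZC| = 11.00 ✓; ∠(ZC, CJ) = 90.00° ✓; |CJ| = 24.70 ✗.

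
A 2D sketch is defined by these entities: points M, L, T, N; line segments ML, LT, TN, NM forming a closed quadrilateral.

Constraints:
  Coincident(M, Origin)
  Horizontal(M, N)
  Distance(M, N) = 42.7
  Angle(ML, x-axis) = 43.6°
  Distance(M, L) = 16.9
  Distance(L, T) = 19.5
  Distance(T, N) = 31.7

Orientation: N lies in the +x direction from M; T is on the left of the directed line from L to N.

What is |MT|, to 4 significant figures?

36.36

Checks: |LT| = 19.50 ✓; |TN| = 31.70 ✓.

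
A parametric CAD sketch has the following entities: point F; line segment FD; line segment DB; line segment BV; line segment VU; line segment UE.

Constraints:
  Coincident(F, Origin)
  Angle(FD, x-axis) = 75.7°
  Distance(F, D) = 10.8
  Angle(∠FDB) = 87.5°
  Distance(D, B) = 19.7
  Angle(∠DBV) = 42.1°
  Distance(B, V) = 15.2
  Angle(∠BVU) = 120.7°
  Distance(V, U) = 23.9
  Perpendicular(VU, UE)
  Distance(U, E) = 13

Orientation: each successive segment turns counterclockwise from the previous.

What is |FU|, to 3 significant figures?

16.7

F is at the origin; FD runs at 75.7° with length 10.8, so D = (2.67, 10.5). ∠FDB = 87.5° gives DB at 168° from the x-axis; with |DB| = 19.7, B = (-16.6, 14.5). ∠DBV = 42.1° gives BV at -53.9° from the x-axis; with |BV| = 15.2, V = (-7.66, 2.21). ∠BVU = 120.7° gives VU at 5.40° from the x-axis; with |VU| = 23.9, U = (16.1, 4.46). Then |FU| = |U − F| = 16.7.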